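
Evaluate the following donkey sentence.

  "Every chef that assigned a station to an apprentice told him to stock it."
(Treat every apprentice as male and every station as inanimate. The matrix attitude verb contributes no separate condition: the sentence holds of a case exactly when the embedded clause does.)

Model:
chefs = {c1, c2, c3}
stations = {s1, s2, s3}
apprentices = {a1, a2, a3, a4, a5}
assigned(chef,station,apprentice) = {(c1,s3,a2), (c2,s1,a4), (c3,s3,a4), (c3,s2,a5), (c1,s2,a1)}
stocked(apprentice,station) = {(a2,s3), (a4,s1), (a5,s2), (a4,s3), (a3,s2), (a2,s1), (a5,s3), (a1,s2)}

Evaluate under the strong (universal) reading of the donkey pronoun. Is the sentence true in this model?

True

"him" takes "an apprentice" as antecedent and "it" takes "a station"; both are donkey pronouns co-varying with the restrictor.
Strong reading: for every (c,s,a) with assigned(c,s,a), stocked(a,s).
Restrictor triples: (c1,s2,a1)→stocked(a1,s2) ✓  (c1,s3,a2)→stocked(a2,s3) ✓  (c2,s1,a4)→stocked(a4,s1) ✓  (c3,s2,a5)→stocked(a5,s2) ✓  (c3,s3,a4)→stocked(a4,s3) ✓
Every restrictor triple satisfies the scope.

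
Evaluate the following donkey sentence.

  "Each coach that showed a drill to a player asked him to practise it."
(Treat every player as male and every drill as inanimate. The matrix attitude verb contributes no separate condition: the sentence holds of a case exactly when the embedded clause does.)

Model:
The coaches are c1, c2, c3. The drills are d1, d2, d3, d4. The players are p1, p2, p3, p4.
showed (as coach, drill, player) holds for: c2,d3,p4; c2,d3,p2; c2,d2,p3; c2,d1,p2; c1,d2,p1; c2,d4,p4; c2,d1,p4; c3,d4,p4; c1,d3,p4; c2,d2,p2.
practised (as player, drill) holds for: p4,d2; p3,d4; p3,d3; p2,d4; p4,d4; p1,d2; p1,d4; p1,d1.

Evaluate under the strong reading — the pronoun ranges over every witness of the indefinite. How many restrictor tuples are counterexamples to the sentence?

7

"him" takes "a player" as antecedent and "it" takes "a drill"; both are donkey pronouns co-varying with the restrictor.
Strong reading: for every (c,d,p) with showed(c,d,p), practised(p,d).
Restrictor triples: (c1,d2,p1)→practised(p1,d2) ✓  (c1,d3,p4)→practised(p4,d3) ✗  (c2,d1,p2)→practised(p2,d1) ✗  (c2,d1,p4)→practised(p4,d1) ✗  (c2,d2,p2)→practised(p2,d2) ✗  (c2,d2,p3)→practised(p3,d2) ✗  (c2,d3,p2)→practised(p2,d3) ✗  (c2,d3,p4)→practised(p4,d3) ✗  (c2,d4,p4)→practised(p4,d4) ✓  (c3,d4,p4)→practised(p4,d4) ✓
Counterexamples (restrictor triples failing the scope): 7.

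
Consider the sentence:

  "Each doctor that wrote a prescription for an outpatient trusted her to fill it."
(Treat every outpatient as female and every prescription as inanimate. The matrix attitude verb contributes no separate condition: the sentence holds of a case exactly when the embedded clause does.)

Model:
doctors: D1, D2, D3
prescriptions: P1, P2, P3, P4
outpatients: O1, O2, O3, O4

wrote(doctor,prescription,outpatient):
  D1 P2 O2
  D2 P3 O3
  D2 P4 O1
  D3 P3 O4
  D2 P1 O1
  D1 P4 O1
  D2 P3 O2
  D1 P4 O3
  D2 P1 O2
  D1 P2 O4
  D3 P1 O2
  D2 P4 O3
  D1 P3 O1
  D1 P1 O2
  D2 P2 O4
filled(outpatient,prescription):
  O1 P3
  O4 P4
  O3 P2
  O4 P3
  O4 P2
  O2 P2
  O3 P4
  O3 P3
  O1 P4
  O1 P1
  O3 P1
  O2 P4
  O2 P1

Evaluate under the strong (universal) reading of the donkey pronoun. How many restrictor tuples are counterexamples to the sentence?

"her" takes "an outpatient" as antecedent and "it" takes "a prescription"; both are donkey pronouns co-varying with the restrictor.
Strong reading: for every (d,p,o) with wrote(d,p,o), filled(o,p).
Restrictor triples: (D1,P1,O2)→filled(O2,P1) ✓  (D1,P2,O2)→filled(O2,P2) ✓  (D1,P2,O4)→filled(O4,P2) ✓  (D1,P3,O1)→filled(O1,P3) ✓  (D1,P4,O1)→filled(O1,P4) ✓  (D1,P4,O3)→filled(O3,P4) ✓  (D2,P1,O1)→filled(O1,P1) ✓  (D2,P1,O2)→filled(O2,P1) ✓  (D2,P2,O4)→filled(O4,P2) ✓  (D2,P3,O2)→filled(O2,P3) ✗  (D2,P3,O3)→filled(O3,P3) ✓  (D2,P4,O1)→filled(O1,P4) ✓  (D2,P4,O3)→filled(O3,P4) ✓  (D3,P1,O2)→filled(O2,P1) ✓  (D3,P3,O4)→filled(O4,P3) ✓
Counterexamples (restrictor triples failing the scope): 1.

1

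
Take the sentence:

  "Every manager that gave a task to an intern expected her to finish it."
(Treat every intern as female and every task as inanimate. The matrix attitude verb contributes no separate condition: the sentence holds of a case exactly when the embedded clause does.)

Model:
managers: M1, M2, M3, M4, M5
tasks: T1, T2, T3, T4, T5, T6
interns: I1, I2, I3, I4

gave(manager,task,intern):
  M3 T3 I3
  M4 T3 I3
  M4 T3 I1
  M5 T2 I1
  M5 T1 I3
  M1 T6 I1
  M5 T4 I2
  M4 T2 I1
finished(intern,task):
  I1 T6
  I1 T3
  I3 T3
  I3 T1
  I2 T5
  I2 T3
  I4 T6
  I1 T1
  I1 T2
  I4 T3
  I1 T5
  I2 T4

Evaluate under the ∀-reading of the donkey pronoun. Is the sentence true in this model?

True

"her" takes "an intern" as antecedent and "it" takes "a task"; both are donkey pronouns co-varying with the restrictor.
Strong reading: for every (m,t,i) with gave(m,t,i), finished(i,t).
Restrictor triples: (M1,T6,I1)→finished(I1,T6) ✓  (M3,T3,I3)→finished(I3,T3) ✓  (M4,T2,I1)→finished(I1,T2) ✓  (M4,T3,I1)→finished(I1,T3) ✓  (M4,T3,I3)→finished(I3,T3) ✓  (M5,T1,I3)→finished(I3,T1) ✓  (M5,T2,I1)→finished(I1,T2) ✓  (M5,T4,I2)→finished(I2,T4) ✓
Every restrictor triple satisfies the scope.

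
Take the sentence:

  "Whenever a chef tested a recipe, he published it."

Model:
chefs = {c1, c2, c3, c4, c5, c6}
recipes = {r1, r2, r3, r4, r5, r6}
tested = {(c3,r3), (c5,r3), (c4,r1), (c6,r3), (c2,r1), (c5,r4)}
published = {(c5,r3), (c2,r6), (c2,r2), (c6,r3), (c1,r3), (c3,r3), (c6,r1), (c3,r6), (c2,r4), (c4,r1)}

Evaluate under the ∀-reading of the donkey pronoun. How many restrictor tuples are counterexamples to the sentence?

2

"it" takes "a recipe" as antecedent — a donkey pronoun bound across the clause boundary.
Strong reading: for every (c,r) with tested(c,r), published(c,r).
Restrictor pairs: (c2,r1) ✗  (c3,r3) ✓  (c4,r1) ✓  (c5,r3) ✓  (c5,r4) ✗  (c6,r3) ✓
Counterexamples (restrictor pairs failing the scope): 2.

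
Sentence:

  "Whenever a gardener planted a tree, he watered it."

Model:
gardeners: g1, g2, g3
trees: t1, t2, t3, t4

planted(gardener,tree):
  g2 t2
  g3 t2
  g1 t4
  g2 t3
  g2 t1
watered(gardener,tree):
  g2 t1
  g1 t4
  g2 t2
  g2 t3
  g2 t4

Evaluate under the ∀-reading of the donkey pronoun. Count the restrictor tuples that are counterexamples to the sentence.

"it" takes "a tree" as antecedent — a donkey pronoun bound across the clause boundary.
Strong reading: for every (g,t) with planted(g,t), watered(g,t).
Restrictor pairs: (g1,t4) ✓  (g2,t1) ✓  (g2,t2) ✓  (g2,t3) ✓  (g3,t2) ✗
Counterexamples (restrictor pairs failing the scope): 1.

1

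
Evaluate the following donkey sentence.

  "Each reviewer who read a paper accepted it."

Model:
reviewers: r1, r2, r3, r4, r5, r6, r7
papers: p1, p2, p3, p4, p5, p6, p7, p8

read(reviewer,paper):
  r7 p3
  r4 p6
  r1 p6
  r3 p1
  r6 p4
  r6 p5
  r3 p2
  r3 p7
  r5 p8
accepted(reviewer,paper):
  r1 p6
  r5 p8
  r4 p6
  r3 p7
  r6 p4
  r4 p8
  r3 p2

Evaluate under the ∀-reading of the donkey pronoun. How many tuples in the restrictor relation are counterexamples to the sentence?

3

"it" takes "a paper" as antecedent — a donkey pronoun bound across the clause boundary.
Strong reading: for every (r,p) with read(r,p), accepted(r,p).
Restrictor pairs: (r1,p6) ✓  (r3,p1) ✗  (r3,p2) ✓  (r3,p7) ✓  (r4,p6) ✓  (r5,p8) ✓  (r6,p4) ✓  (r6,p5) ✗  (r7,p3) ✗
Counterexamples (restrictor pairs failing the scope): 3.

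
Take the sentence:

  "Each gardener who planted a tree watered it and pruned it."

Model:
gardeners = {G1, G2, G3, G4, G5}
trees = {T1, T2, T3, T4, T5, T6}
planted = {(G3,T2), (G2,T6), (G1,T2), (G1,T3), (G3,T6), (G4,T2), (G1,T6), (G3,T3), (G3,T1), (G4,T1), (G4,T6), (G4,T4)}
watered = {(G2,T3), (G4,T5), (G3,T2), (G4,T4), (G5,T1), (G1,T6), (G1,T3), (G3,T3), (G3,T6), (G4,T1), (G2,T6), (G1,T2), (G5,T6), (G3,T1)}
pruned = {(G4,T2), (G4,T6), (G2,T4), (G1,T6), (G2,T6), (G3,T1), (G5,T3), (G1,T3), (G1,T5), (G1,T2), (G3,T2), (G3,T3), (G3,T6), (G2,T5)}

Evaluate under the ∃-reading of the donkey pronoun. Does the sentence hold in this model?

"it" takes "a tree" as antecedent — a donkey pronoun bound across the clause boundary.
Weak reading: every gardener g with some planted-tree has at least one planted-tree t such that watered(g,t) ∧ pruned(g,t).
Per gardener: G1:✓  G2:✓  G3:✓  G4:✗
G4 has no witness among its planted-trees.

False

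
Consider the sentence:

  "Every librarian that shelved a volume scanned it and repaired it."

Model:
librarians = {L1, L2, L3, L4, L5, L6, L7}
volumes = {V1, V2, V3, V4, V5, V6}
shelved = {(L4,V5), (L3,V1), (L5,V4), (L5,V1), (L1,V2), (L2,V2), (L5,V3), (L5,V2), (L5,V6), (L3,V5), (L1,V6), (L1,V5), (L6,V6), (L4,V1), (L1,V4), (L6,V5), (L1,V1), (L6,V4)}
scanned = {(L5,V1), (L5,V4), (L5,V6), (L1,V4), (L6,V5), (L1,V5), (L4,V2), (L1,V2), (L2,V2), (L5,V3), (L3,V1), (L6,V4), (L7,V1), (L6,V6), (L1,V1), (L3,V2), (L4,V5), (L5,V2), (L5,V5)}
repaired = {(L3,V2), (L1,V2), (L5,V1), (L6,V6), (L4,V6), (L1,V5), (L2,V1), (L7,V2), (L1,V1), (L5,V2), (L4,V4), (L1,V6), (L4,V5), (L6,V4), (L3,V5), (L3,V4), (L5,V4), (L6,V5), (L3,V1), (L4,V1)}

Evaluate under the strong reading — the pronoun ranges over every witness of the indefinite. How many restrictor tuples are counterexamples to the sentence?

7

"it" takes "a volume" as antecedent — a donkey pronoun bound across the clause boundary.
Strong reading: for every (l,v) with shelved(l,v), scanned(l,v) ∧ repaired(l,v).
Restrictor pairs: (L1,V1) ✓  (L1,V2) ✓  (L1,V4) ✗  (L1,V5) ✓  (L1,V6) ✗  (L2,V2) ✗  (L3,V1) ✓  (L3,V5) ✗  (L4,V1) ✗  (L4,V5) ✓  (L5,V1) ✓  (L5,V2) ✓  (L5,V3) ✗  (L5,V4) ✓  (L5,V6) ✗  (L6,V4) ✓  (L6,V5) ✓  (L6,V6) ✓
Counterexamples (restrictor pairs failing the scope): 7.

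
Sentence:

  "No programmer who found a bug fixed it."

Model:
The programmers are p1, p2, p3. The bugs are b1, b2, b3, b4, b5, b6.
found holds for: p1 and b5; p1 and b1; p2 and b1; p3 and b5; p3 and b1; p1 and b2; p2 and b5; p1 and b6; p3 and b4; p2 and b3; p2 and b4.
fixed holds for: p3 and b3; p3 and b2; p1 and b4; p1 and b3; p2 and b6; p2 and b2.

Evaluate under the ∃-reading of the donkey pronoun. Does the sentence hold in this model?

"it" takes "a bug" as antecedent — a donkey pronoun bound across the clause boundary.
Truth condition: for no (p,b) with found(p,b) does fixed(p,b) hold.
Restrictor pairs — does the scope hold? (p1,b1):fails  (p1,b2):fails  (p1,b5):fails  (p1,b6):fails  (p2,b1):fails  (p2,b3):fails  (p2,b4):fails  (p2,b5):fails  (p3,b1):fails  (p3,b4):fails  (p3,b5):fails
Scope holds for no restrictor pair, so the sentence is true.

True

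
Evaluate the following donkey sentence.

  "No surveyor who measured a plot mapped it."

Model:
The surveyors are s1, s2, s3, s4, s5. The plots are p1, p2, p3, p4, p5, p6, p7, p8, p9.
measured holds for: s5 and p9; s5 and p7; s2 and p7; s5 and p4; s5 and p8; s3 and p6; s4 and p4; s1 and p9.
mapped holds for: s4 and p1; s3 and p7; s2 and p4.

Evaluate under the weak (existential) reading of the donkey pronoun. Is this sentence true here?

True

"it" takes "a plot" as antecedent — a donkey pronoun bound across the clause boundary.
Truth condition: for no (s,p) with measured(s,p) does mapped(s,p) hold.
Restrictor pairs — does the scope hold? (s1,p9):fails  (s2,p7):fails  (s3,p6):fails  (s4,p4):fails  (s5,p4):fails  (s5,p7):fails  (s5,p8):fails  (s5,p9):fails
Scope holds for no restrictor pair, so the sentence is true.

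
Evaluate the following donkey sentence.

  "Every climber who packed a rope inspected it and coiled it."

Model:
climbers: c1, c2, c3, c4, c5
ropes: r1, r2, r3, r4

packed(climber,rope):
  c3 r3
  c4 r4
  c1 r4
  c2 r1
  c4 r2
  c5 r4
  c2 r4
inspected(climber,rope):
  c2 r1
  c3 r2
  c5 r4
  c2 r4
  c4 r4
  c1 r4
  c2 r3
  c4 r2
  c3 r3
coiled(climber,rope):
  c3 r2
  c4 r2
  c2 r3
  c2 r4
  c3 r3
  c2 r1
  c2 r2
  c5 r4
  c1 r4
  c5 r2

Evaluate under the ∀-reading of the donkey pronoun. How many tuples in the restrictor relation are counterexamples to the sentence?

1

"it" takes "a rope" as antecedent — a donkey pronoun bound across the clause boundary.
Strong reading: for every (c,r) with packed(c,r), inspected(c,r) ∧ coiled(c,r).
Restrictor pairs: (c1,r4) ✓  (c2,r1) ✓  (c2,r4) ✓  (c3,r3) ✓  (c4,r2) ✓  (c4,r4) ✗  (c5,r4) ✓
Counterexamples (restrictor pairs failing the scope): 1.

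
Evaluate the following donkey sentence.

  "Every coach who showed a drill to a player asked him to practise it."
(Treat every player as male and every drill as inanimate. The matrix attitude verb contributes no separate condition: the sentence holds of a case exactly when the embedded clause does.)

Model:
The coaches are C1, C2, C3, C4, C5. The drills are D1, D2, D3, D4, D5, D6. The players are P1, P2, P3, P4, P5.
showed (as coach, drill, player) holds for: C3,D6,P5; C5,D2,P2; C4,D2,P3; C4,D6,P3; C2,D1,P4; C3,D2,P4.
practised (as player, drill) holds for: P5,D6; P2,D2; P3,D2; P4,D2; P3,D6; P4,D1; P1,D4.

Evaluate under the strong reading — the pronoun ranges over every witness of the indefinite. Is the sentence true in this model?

"him" takes "a player" as antecedent and "it" takes "a drill"; both are donkey pronouns co-varying with the restrictor.
Strong reading: for every (c,d,p) with showed(c,d,p), practised(p,d).
Restrictor triples: (C2,D1,P4)→practised(P4,D1) ✓  (C3,D2,P4)→practised(P4,D2) ✓  (C3,D6,P5)→practised(P5,D6) ✓  (C4,D2,P3)→practised(P3,D2) ✓  (C4,D6,P3)→practised(P3,D6) ✓  (C5,D2,P2)→practised(P2,D2) ✓
Every restrictor triple satisfies the scope.

True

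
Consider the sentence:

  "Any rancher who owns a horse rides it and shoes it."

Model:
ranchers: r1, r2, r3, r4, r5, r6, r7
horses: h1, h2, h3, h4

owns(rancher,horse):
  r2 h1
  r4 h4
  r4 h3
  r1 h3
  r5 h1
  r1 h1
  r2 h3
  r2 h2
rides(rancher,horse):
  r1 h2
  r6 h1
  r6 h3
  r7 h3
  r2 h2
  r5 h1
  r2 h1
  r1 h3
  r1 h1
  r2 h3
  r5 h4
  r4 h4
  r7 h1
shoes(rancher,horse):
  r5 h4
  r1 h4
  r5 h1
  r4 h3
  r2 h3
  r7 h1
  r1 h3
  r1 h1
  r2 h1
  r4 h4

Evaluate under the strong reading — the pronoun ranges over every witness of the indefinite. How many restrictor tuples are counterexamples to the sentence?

"it" takes "a horse" as antecedent — a donkey pronoun bound across the clause boundary.
Strong reading: for every (r,h) with owns(r,h), rides(r,h) ∧ shoes(r,h).
Restrictor pairs: (r1,h1) ✓  (r1,h3) ✓  (r2,h1) ✓  (r2,h2) ✗  (r2,h3) ✓  (r4,h3) ✗  (r4,h4) ✓  (r5,h1) ✓
Counterexamples (restrictor pairs failing the scope): 2.

2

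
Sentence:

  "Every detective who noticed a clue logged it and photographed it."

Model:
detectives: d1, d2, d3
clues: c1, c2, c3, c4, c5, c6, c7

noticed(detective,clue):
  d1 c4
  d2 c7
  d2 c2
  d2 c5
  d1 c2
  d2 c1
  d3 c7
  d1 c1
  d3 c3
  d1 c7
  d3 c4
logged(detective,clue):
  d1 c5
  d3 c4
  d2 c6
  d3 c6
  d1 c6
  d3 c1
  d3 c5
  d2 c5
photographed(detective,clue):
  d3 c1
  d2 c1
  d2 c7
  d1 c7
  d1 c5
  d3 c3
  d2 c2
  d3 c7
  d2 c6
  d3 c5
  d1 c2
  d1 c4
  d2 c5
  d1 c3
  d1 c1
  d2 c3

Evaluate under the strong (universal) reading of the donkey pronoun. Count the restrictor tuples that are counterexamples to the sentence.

"it" takes "a clue" as antecedent — a donkey pronoun bound across the clause boundary.
Strong reading: for every (d,c) with noticed(d,c), logged(d,c) ∧ photographed(d,c).
Restrictor pairs: (d1,c1) ✗  (d1,c2) ✗  (d1,c4) ✗  (d1,c7) ✗  (d2,c1) ✗  (d2,c2) ✗  (d2,c5) ✓  (d2,c7) ✗  (d3,c3) ✗  (d3,c4) ✗  (d3,c7) ✗
Counterexamples (restrictor pairs failing the scope): 10.

10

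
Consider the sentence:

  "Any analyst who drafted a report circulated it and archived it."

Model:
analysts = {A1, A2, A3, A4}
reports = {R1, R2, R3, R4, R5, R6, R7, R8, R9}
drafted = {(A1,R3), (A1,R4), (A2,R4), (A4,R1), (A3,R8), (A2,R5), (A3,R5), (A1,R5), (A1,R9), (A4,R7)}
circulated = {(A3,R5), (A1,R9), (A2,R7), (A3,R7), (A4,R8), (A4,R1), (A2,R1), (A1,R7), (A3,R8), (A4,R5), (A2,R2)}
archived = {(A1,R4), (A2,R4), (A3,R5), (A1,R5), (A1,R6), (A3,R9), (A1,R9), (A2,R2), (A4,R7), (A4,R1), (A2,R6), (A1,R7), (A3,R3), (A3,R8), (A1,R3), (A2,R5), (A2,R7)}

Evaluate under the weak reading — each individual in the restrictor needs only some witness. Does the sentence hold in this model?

False

"it" takes "a report" as antecedent — a donkey pronoun bound across the clause boundary.
Weak reading: every analyst a with some drafted-report has at least one drafted-report r such that circulated(a,r) ∧ archived(a,r).
Per analyst: A1:✓  A2:✗  A3:✓  A4:✓
A2 has no witness among its drafted-reports.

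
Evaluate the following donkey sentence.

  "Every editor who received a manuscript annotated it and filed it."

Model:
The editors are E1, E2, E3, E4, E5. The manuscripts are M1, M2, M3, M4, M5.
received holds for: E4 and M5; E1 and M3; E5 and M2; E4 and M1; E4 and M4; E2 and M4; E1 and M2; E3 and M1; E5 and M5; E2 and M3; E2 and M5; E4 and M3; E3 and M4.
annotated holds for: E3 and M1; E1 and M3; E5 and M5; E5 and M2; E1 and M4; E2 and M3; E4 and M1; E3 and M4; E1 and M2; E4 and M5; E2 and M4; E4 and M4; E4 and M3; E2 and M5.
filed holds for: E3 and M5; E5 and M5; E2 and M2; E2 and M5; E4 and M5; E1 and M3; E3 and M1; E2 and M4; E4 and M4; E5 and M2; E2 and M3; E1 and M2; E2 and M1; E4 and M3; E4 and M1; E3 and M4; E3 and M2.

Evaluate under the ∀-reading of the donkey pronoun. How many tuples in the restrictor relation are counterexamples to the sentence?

0

"it" takes "a manuscript" as antecedent — a donkey pronoun bound across the clause boundary.
Strong reading: for every (e,m) with received(e,m), annotated(e,m) ∧ filed(e,m).
Restrictor pairs: (E1,M2) ✓  (E1,M3) ✓  (E2,M3) ✓  (E2,M4) ✓  (E2,M5) ✓  (E3,M1) ✓  (E3,M4) ✓  (E4,M1) ✓  (E4,M3) ✓  (E4,M4) ✓  (E4,M5) ✓  (E5,M2) ✓  (E5,M5) ✓
Counterexamples (restrictor pairs failing the scope): 0.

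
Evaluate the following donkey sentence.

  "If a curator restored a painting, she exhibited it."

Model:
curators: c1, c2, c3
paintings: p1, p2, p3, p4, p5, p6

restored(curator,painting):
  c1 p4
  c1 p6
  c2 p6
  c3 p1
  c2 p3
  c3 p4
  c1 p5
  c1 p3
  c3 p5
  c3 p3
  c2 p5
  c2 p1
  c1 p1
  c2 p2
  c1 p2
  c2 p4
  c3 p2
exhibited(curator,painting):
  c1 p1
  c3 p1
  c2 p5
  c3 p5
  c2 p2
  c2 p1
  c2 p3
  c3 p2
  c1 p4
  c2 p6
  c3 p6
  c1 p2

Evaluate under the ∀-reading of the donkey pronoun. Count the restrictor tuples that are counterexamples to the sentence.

"it" takes "a painting" as antecedent — a donkey pronoun bound across the clause boundary.
Strong reading: for every (c,p) with restored(c,p), exhibited(c,p).
Restrictor pairs: (c1,p1) ✓  (c1,p2) ✓  (c1,p3) ✗  (c1,p4) ✓  (c1,p5) ✗  (c1,p6) ✗  (c2,p1) ✓  (c2,p2) ✓  (c2,p3) ✓  (c2,p4) ✗  (c2,p5) ✓  (c2,p6) ✓  (c3,p1) ✓  (c3,p2) ✓  (c3,p3) ✗  (c3,p4) ✗  (c3,p5) ✓
Counterexamples (restrictor pairs failing the scope): 6.

6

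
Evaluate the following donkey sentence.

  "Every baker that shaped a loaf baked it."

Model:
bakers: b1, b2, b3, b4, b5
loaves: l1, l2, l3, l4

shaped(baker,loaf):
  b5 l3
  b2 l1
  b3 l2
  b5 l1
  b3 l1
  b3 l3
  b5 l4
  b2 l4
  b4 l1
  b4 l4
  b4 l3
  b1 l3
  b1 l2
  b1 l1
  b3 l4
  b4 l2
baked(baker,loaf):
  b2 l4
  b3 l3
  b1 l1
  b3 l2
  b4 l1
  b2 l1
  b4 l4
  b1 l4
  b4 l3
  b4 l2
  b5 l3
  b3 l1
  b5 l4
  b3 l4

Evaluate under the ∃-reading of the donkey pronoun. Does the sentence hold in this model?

True

"it" takes "a loaf" as antecedent — a donkey pronoun bound across the clause boundary.
Weak reading: every baker b with some shaped-loaf has at least one shaped-loaf l such that baked(b,l).
Per baker: b1:✓  b2:✓  b3:✓  b4:✓  b5:✓
Every baker in the restrictor has a witness.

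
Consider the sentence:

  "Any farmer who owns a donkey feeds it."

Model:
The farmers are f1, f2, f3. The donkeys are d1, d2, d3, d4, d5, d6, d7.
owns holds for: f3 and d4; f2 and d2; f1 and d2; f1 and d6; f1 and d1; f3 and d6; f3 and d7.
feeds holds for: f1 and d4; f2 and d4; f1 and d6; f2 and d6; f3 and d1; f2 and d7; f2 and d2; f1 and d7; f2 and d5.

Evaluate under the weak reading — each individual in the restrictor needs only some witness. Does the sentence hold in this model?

"it" takes "a donkey" as antecedent — a donkey pronoun bound across the clause boundary.
Weak reading: every farmer f with some owns-donkey has at least one owns-donkey d such that feeds(f,d).
Per farmer: f1:✓  f2:✓  f3:✗
f3 has no witness among its owns-donkeys.

False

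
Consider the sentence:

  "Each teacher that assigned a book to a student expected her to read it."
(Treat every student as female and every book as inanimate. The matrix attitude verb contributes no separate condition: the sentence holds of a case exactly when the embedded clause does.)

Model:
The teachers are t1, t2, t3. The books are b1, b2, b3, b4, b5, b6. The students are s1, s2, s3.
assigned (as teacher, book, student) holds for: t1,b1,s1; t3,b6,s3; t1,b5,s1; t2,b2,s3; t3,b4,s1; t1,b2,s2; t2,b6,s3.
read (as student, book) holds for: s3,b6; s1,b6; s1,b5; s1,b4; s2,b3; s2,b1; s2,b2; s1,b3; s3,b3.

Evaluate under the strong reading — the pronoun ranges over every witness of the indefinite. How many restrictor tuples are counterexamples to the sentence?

"her" takes "a student" as antecedent and "it" takes "a book"; both are donkey pronouns co-varying with the restrictor.
Strong reading: for every (t,b,s) with assigned(t,b,s), read(s,b).
Restrictor triples: (t1,b1,s1)→read(s1,b1) ✗  (t1,b2,s2)→read(s2,b2) ✓  (t1,b5,s1)→read(s1,b5) ✓  (t2,b2,s3)→read(s3,b2) ✗  (t2,b6,s3)→read(s3,b6) ✓  (t3,b4,s1)→read(s1,b4) ✓  (t3,b6,s3)→read(s3,b6) ✓
Counterexamples (restrictor triples failing the scope): 2.

2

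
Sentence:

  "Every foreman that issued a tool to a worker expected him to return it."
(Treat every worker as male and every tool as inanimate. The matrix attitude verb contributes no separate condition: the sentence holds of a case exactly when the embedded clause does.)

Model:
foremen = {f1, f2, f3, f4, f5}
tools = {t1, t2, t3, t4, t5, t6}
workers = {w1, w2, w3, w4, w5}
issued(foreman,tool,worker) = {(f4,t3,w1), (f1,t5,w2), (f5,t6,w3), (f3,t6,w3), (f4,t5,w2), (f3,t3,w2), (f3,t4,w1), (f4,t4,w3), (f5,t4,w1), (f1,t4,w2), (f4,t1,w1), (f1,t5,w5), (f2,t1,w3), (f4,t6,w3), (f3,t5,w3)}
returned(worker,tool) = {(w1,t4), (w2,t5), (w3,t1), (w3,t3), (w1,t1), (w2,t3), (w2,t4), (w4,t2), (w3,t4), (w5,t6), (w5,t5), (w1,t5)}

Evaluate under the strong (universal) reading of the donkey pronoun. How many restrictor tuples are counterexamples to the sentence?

"him" takes "a worker" as antecedent and "it" takes "a tool"; both are donkey pronouns co-varying with the restrictor.
Strong reading: for every (f,t,w) with issued(f,t,w), returned(w,t).
Restrictor triples: (f1,t4,w2)→returned(w2,t4) ✓  (f1,t5,w2)→returned(w2,t5) ✓  (f1,t5,w5)→returned(w5,t5) ✓  (f2,t1,w3)→returned(w3,t1) ✓  (f3,t3,w2)→returned(w2,t3) ✓  (f3,t4,w1)→returned(w1,t4) ✓  (f3,t5,w3)→returned(w3,t5) ✗  (f3,t6,w3)→returned(w3,t6) ✗  (f4,t1,w1)→returned(w1,t1) ✓  (f4,t3,w1)→returned(w1,t3) ✗  (f4,t4,w3)→returned(w3,t4) ✓  (f4,t5,w2)→returned(w2,t5) ✓  (f4,t6,w3)→returned(w3,t6) ✗  (f5,t4,w1)→returned(w1,t4) ✓  (f5,t6,w3)→returned(w3,t6) ✗
Counterexamples (restrictor triples failing the scope): 5.

5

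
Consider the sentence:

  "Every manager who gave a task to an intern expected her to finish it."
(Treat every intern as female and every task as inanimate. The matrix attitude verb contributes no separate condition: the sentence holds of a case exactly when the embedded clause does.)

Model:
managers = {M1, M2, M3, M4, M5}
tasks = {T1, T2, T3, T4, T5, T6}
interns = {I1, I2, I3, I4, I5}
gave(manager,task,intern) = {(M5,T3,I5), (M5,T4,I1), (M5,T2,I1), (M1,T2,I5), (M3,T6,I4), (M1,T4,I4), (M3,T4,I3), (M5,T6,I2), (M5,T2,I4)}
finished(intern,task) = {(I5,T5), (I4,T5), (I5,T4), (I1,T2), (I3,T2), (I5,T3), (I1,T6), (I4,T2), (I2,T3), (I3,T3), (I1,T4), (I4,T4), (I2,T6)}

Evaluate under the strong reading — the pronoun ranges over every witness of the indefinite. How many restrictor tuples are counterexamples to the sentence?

3

"her" takes "an intern" as antecedent and "it" takes "a task"; both are donkey pronouns co-varying with the restrictor.
Strong reading: for every (m,t,i) with gave(m,t,i), finished(i,t).
Restrictor triples: (M1,T2,I5)→finished(I5,T2) ✗  (M1,T4,I4)→finished(I4,T4) ✓  (M3,T4,I3)→finished(I3,T4) ✗  (M3,T6,I4)→finished(I4,T6) ✗  (M5,T2,I1)→finished(I1,T2) ✓  (M5,T2,I4)→finished(I4,T2) ✓  (M5,T3,I5)→finished(I5,T3) ✓  (M5,T4,I1)→finished(I1,T4) ✓  (M5,T6,I2)→finished(I2,T6) ✓
Counterexamples (restrictor triples failing the scope): 3.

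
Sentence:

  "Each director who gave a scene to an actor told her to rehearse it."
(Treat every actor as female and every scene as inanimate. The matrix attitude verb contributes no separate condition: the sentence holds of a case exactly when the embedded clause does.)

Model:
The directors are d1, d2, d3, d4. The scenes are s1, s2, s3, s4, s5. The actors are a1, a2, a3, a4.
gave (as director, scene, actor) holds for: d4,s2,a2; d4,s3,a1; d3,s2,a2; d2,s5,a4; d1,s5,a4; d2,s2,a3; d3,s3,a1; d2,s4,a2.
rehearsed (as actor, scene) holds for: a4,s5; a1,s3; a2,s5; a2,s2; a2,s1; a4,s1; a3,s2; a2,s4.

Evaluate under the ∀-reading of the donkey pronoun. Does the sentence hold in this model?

True

"her" takes "an actor" as antecedent and "it" takes "a scene"; both are donkey pronouns co-varying with the restrictor.
Strong reading: for every (d,s,a) with gave(d,s,a), rehearsed(a,s).
Restrictor triples: (d1,s5,a4)→rehearsed(a4,s5) ✓  (d2,s2,a3)→rehearsed(a3,s2) ✓  (d2,s4,a2)→rehearsed(a2,s4) ✓  (d2,s5,a4)→rehearsed(a4,s5) ✓  (d3,s2,a2)→rehearsed(a2,s2) ✓  (d3,s3,a1)→rehearsed(a1,s3) ✓  (d4,s2,a2)→rehearsed(a2,s2) ✓  (d4,s3,a1)→rehearsed(a1,s3) ✓
Every restrictor triple satisfies the scope.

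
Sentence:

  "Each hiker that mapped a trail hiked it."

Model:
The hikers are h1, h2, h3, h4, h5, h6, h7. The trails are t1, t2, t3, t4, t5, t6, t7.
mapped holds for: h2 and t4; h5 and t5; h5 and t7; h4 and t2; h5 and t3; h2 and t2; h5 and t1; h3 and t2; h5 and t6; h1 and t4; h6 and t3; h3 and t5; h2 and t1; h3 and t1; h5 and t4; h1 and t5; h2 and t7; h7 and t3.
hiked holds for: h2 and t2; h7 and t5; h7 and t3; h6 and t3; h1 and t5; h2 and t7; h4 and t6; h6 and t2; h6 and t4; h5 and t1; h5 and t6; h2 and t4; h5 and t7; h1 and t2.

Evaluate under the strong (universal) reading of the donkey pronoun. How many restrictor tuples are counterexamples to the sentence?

"it" takes "a trail" as antecedent — a donkey pronoun bound across the clause boundary.
Strong reading: for every (h,t) with mapped(h,t), hiked(h,t).
Restrictor pairs: (h1,t4) ✗  (h1,t5) ✓  (h2,t1) ✗  (h2,t2) ✓  (h2,t4) ✓  (h2,t7) ✓  (h3,t1) ✗  (h3,t2) ✗  (h3,t5) ✗  (h4,t2) ✗  (h5,t1) ✓  (h5,t3) ✗  (h5,t4) ✗  (h5,t5) ✗  (h5,t6) ✓  (h5,t7) ✓  (h6,t3) ✓  (h7,t3) ✓
Counterexamples (restrictor pairs failing the scope): 9.

9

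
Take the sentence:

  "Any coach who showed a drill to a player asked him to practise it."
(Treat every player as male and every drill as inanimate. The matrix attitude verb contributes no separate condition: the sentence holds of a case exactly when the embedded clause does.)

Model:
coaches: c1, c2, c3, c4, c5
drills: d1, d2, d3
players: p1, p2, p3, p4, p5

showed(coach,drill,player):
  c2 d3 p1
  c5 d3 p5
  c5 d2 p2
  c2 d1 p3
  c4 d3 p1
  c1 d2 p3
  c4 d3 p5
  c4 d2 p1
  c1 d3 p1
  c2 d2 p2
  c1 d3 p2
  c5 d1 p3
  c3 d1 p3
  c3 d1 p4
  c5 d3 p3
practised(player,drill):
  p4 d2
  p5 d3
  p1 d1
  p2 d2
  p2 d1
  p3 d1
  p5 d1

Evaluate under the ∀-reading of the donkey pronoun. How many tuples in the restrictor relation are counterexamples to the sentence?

"him" takes "a player" as antecedent and "it" takes "a drill"; both are donkey pronouns co-varying with the restrictor.
Strong reading: for every (c,d,p) with showed(c,d,p), practised(p,d).
Restrictor triples: (c1,d2,p3)→practised(p3,d2) ✗  (c1,d3,p1)→practised(p1,d3) ✗  (c1,d3,p2)→practised(p2,d3) ✗  (c2,d1,p3)→practised(p3,d1) ✓  (c2,d2,p2)→practised(p2,d2) ✓  (c2,d3,p1)→practised(p1,d3) ✗  (c3,d1,p3)→practised(p3,d1) ✓  (c3,d1,p4)→practised(p4,d1) ✗  (c4,d2,p1)→practised(p1,d2) ✗  (c4,d3,p1)→practised(p1,d3) ✗  (c4,d3,p5)→practised(p5,d3) ✓  (c5,d1,p3)→practised(p3,d1) ✓  (c5,d2,p2)→practised(p2,d2) ✓  (c5,d3,p3)→practised(p3,d3) ✗  (c5,d3,p5)→practised(p5,d3) ✓
Counterexamples (restrictor triples failing the scope): 8.

8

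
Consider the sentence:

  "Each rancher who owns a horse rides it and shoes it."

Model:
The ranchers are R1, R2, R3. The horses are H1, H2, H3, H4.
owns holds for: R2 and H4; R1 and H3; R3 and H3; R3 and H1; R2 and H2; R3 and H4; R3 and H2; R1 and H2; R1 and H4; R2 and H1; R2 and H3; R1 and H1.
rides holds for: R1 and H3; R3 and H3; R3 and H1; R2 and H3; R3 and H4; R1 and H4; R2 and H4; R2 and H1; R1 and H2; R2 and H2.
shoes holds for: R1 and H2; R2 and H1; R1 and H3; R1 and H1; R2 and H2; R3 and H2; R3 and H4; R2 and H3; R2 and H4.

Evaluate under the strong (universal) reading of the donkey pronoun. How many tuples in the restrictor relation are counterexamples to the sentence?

5

"it" takes "a horse" as antecedent — a donkey pronoun bound across the clause boundary.
Strong reading: for every (r,h) with owns(r,h), rides(r,h) ∧ shoes(r,h).
Restrictor pairs: (R1,H1) ✗  (R1,H2) ✓  (R1,H3) ✓  (R1,H4) ✗  (R2,H1) ✓  (R2,H2) ✓  (R2,H3) ✓  (R2,H4) ✓  (R3,H1) ✗  (R3,H2) ✗  (R3,H3) ✗  (R3,H4) ✓
Counterexamples (restrictor pairs failing the scope): 5.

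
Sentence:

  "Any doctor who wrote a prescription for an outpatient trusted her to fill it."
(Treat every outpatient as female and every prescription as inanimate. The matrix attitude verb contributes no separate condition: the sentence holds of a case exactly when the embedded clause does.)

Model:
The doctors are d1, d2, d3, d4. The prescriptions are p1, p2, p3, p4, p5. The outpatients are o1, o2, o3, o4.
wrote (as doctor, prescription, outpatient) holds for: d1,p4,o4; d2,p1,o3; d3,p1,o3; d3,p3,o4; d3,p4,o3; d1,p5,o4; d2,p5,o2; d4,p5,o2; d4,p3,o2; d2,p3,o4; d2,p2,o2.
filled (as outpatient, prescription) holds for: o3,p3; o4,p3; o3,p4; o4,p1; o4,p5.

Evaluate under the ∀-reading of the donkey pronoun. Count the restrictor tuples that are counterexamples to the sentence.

7

"her" takes "an outpatient" as antecedent and "it" takes "a prescription"; both are donkey pronouns co-varying with the restrictor.
Strong reading: for every (d,p,o) with wrote(d,p,o), filled(o,p).
Restrictor triples: (d1,p4,o4)→filled(o4,p4) ✗  (d1,p5,o4)→filled(o4,p5) ✓  (d2,p1,o3)→filled(o3,p1) ✗  (d2,p2,o2)→filled(o2,p2) ✗  (d2,p3,o4)→filled(o4,p3) ✓  (d2,p5,o2)→filled(o2,p5) ✗  (d3,p1,o3)→filled(o3,p1) ✗  (d3,p3,o4)→filled(o4,p3) ✓  (d3,p4,o3)→filled(o3,p4) ✓  (d4,p3,o2)→filled(o2,p3) ✗  (d4,p5,o2)→filled(o2,p5) ✗
Counterexamples (restrictor triples failing the scope): 7.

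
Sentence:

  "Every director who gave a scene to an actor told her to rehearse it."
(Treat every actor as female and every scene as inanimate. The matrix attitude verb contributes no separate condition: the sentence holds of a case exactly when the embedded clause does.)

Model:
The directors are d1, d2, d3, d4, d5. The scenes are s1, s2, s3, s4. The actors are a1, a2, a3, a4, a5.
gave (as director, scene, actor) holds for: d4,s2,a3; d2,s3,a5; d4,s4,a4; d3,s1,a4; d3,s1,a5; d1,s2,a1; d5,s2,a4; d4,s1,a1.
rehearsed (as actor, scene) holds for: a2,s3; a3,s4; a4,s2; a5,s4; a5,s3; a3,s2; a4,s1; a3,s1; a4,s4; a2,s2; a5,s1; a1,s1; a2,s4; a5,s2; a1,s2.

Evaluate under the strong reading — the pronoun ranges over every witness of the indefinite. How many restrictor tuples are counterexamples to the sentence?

"her" takes "an actor" as antecedent and "it" takes "a scene"; both are donkey pronouns co-varying with the restrictor.
Strong reading: for every (d,s,a) with gave(d,s,a), rehearsed(a,s).
Restrictor triples: (d1,s2,a1)→rehearsed(a1,s2) ✓  (d2,s3,a5)→rehearsed(a5,s3) ✓  (d3,s1,a4)→rehearsed(a4,s1) ✓  (d3,s1,a5)→rehearsed(a5,s1) ✓  (d4,s1,a1)→rehearsed(a1,s1) ✓  (d4,s2,a3)→rehearsed(a3,s2) ✓  (d4,s4,a4)→rehearsed(a4,s4) ✓  (d5,s2,a4)→rehearsed(a4,s2) ✓
Counterexamples (restrictor triples failing the scope): 0.

0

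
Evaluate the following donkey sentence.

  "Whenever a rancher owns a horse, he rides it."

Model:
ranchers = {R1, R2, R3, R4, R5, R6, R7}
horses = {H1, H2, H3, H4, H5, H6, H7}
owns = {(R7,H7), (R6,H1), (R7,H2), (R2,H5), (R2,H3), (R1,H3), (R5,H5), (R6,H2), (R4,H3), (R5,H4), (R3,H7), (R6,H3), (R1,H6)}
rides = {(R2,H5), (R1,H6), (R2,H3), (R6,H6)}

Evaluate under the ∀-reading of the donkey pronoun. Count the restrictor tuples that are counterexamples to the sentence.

10

"it" takes "a horse" as antecedent — a donkey pronoun bound across the clause boundary.
Strong reading: for every (r,h) with owns(r,h), rides(r,h).
Restrictor pairs: (R1,H3) ✗  (R1,H6) ✓  (R2,H3) ✓  (R2,H5) ✓  (R3,H7) ✗  (R4,H3) ✗  (R5,H4) ✗  (R5,H5) ✗  (R6,H1) ✗  (R6,H2) ✗  (R6,H3) ✗  (R7,H2) ✗  (R7,H7) ✗
Counterexamples (restrictor pairs failing the scope): 10.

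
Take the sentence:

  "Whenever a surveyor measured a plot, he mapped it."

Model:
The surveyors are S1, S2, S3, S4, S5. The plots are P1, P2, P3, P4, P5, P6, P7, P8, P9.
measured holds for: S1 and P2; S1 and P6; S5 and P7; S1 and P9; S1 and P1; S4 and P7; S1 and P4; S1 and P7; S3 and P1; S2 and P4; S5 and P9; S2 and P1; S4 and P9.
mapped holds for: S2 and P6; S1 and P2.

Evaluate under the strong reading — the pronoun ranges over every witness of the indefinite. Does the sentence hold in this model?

"it" takes "a plot" as antecedent — a donkey pronoun bound across the clause boundary.
Strong reading: for every (s,p) with measured(s,p), mapped(s,p).
Restrictor pairs: (S1,P1) ✗  (S1,P2) ✓  (S1,P4) ✗  (S1,P6) ✗  (S1,P7) ✗  (S1,P9) ✗  (S2,P1) ✗  (S2,P4) ✗  (S3,P1) ✗  (S4,P7) ✗  (S4,P9) ✗  (S5,P7) ✗  (S5,P9) ✗
Counterexample: (S1,P1) is in measured but fails the scope.

False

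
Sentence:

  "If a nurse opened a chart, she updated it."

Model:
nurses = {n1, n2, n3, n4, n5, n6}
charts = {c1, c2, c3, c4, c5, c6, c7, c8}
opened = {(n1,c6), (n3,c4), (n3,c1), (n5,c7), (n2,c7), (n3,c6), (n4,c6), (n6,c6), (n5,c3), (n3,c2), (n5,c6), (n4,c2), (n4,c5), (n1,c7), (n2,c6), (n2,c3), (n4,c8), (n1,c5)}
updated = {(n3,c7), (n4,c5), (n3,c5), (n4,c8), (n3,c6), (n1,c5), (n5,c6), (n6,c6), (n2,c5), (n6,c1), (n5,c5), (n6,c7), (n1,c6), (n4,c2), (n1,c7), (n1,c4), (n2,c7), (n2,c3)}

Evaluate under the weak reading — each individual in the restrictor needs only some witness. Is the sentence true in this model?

"it" takes "a chart" as antecedent — a donkey pronoun bound across the clause boundary.
Weak reading: every nurse n with some opened-chart has at least one opened-chart c such that updated(n,c).
Per nurse: n1:✓  n2:✓  n3:✓  n4:✓  n5:✓  n6:✓
Every nurse in the restrictor has a witness.

True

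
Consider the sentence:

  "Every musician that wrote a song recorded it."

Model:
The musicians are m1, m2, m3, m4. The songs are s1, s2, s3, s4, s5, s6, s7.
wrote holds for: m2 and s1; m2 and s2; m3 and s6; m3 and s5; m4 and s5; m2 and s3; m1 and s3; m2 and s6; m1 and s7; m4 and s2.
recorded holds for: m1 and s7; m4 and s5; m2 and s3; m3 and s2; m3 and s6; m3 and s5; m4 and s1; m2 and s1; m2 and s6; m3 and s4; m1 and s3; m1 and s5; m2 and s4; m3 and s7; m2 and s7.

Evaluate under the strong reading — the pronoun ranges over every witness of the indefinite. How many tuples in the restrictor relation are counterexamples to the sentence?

"it" takes "a song" as antecedent — a donkey pronoun bound across the clause boundary.
Strong reading: for every (m,s) with wrote(m,s), recorded(m,s).
Restrictor pairs: (m1,s3) ✓  (m1,s7) ✓  (m2,s1) ✓  (m2,s2) ✗  (m2,s3) ✓  (m2,s6) ✓  (m3,s5) ✓  (m3,s6) ✓  (m4,s2) ✗  (m4,s5) ✓
Counterexamples (restrictor pairs failing the scope): 2.

2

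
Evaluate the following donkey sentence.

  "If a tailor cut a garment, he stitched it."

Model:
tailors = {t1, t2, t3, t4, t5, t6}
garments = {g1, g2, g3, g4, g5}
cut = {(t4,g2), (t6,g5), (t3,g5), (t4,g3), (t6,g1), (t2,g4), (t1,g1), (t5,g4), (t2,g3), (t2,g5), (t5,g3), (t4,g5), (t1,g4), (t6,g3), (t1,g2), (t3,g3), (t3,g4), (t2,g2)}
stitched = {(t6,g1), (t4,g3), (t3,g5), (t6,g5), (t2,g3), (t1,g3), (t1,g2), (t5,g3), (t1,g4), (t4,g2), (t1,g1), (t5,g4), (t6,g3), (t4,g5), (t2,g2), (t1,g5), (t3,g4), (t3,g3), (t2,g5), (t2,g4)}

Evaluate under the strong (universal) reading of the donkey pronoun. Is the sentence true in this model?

"it" takes "a garment" as antecedent — a donkey pronoun bound across the clause boundary.
Strong reading: for every (t,g) with cut(t,g), stitched(t,g).
Restrictor pairs: (t1,g1) ✓  (t1,g2) ✓  (t1,g4) ✓  (t2,g2) ✓  (t2,g3) ✓  (t2,g4) ✓  (t2,g5) ✓  (t3,g3) ✓  (t3,g4) ✓  (t3,g5) ✓  (t4,g2) ✓  (t4,g3) ✓  (t4,g5) ✓  (t5,g3) ✓  (t5,g4) ✓  (t6,g1) ✓  (t6,g3) ✓  (t6,g5) ✓
Every restrictor pair satisfies the scope.

True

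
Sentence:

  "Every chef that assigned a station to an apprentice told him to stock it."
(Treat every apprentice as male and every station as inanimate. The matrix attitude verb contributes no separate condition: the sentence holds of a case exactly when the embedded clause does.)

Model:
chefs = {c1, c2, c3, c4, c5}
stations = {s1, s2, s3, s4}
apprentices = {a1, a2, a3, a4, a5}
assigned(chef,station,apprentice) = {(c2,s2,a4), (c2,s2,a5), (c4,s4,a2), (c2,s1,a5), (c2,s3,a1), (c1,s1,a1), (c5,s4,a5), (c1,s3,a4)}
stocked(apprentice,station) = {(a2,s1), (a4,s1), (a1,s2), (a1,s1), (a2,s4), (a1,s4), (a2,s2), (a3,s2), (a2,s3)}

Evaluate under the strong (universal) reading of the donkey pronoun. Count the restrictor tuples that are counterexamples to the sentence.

6

"him" takes "an apprentice" as antecedent and "it" takes "a station"; both are donkey pronouns co-varying with the restrictor.
Strong reading: for every (c,s,a) with assigned(c,s,a), stocked(a,s).
Restrictor triples: (c1,s1,a1)→stocked(a1,s1) ✓  (c1,s3,a4)→stocked(a4,s3) ✗  (c2,s1,a5)→stocked(a5,s1) ✗  (c2,s2,a4)→stocked(a4,s2) ✗  (c2,s2,a5)→stocked(a5,s2) ✗  (c2,s3,a1)→stocked(a1,s3) ✗  (c4,s4,a2)→stocked(a2,s4) ✓  (c5,s4,a5)→stocked(a5,s4) ✗
Counterexamples (restrictor triples failing the scope): 6.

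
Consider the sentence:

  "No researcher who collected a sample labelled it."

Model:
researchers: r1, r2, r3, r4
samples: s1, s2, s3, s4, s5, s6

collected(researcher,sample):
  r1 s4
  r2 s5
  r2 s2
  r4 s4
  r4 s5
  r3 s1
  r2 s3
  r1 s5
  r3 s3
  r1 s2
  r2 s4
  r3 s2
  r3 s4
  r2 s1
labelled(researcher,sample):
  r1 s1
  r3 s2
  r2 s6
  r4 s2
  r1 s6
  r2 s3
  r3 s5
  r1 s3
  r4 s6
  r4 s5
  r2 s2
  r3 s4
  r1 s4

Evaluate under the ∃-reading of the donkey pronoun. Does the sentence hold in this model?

"it" takes "a sample" as antecedent — a donkey pronoun bound across the clause boundary.
Truth condition: for no (r,s) with collected(r,s) does labelled(r,s) hold.
Restrictor pairs — does the scope hold? (r1,s2):fails  (r1,s4):holds  (r1,s5):fails  (r2,s1):fails  (r2,s2):holds  (r2,s3):holds  (r2,s4):fails  (r2,s5):fails  (r3,s1):fails  (r3,s2):holds  (r3,s3):fails  (r3,s4):holds  (r4,s4):fails  (r4,s5):holds
Scope holds for 6 pair(s), so the sentence is false.

False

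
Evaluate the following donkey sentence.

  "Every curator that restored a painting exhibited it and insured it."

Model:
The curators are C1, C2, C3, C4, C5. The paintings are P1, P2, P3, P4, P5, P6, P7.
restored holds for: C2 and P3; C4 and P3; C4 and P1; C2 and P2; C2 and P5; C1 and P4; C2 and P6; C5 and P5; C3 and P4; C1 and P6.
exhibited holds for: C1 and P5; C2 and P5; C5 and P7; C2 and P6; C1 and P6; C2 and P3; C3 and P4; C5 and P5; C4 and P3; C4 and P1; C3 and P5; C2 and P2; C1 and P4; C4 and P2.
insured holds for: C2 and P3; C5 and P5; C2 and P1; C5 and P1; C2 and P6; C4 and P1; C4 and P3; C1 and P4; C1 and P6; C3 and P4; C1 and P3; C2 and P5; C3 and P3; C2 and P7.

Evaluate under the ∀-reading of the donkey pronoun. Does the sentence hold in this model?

False

"it" takes "a painting" as antecedent — a donkey pronoun bound across the clause boundary.
Strong reading: for every (c,p) with restored(c,p), exhibited(c,p) ∧ insured(c,p).
Restrictor pairs: (C1,P4) ✓  (C1,P6) ✓  (C2,P2) ✗  (C2,P3) ✓  (C2,P5) ✓  (C2,P6) ✓  (C3,P4) ✓  (C4,P1) ✓  (C4,P3) ✓  (C5,P5) ✓
Counterexample: (C2,P2) is in restored but fails the scope.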